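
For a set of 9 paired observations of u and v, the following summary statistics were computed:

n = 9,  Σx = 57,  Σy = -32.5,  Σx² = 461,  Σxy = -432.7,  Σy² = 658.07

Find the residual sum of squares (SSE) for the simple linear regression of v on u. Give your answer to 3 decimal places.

26.024

Sxx = Σx² − (Σx)²/n = 461 − 361 = 100
Sxy = Σxy − (Σx)(Σy)/n = -432.7 − (-205.833333) = -226.866667
Syy = Σy² − (Σy)²/n = 658.07 − 117.361111 = 540.708889
b = Sxy/Sxx = -226.866667/100 = -2.268667
SSE = Syy − b·Sxy = 540.708889 − (-2.268667)·(-226.866667) = 26.024044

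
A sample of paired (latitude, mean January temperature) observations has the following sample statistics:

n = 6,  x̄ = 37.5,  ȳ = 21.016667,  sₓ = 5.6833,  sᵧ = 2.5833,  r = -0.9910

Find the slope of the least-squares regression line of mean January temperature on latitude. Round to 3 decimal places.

b = r · sᵧ/sₓ = -0.991 · 2.5833/5.6833 = -0.450451

-0.450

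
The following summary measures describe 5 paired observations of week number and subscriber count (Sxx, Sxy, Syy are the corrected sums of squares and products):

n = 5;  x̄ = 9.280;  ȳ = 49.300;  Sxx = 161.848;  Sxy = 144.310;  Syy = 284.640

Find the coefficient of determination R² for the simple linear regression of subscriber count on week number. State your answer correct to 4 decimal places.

R² = Sxy²/(Sxx·Syy) = (144.31)²/(161.848·284.64) = 0.452053

0.4521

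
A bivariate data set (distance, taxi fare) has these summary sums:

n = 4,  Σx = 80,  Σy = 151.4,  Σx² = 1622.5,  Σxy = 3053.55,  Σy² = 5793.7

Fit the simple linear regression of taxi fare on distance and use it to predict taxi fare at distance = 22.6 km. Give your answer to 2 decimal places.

40.80

Sxx = Σx² − (Σx)²/n = 1622.5 − 1600 = 22.5
Sxy = Σxy − (Σx)(Σy)/n = 3053.55 − 3028 = 25.55
b = Sxy/Sxx = 25.55/22.5 = 1.135556
a = ȳ − b·x̄ = 37.85 − 1.135556·20 = 15.138889
ŷ(22.6) = a + b·22.6 = 15.138889 + 1.135556·22.6 = 40.802444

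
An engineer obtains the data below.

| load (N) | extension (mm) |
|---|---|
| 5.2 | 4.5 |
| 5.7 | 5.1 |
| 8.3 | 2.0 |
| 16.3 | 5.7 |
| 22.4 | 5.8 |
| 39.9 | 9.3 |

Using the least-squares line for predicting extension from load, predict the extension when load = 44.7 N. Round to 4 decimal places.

9.6851

n = 6, Σx = 97.8, Σy = 32.4, Σxy = 662.97, Σx² = 2487.88
Sxx = Σx² − (Σx)²/n = 2487.88 − 1594.14 = 893.74
Sxy = Σxy − (Σx)(Σy)/n = 662.97 − 528.12 = 134.85
b = Sxy/Sxx = 134.85/893.74 = 0.150883
a = ȳ − b·x̄ = 5.4 − 0.150883·16.3 = 2.940610
ŷ(44.7) = a + b·44.7 = 2.940610 + 0.150883·44.7 = 9.685072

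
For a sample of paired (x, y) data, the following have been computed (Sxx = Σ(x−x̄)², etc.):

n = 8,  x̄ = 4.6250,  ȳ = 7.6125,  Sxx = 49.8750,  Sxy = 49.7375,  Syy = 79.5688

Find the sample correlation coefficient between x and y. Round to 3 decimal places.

0.790

r = Sxy/√(Sxx·Syy) = 49.7375/√(3968.4939) = 49.7375/62.995983 = 0.789534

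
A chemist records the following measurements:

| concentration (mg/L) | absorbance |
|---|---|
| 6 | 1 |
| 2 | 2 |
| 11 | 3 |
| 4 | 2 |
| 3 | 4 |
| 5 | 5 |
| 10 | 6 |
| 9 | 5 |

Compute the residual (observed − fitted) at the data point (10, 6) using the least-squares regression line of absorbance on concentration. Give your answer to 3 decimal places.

1.651

n = 8, Σx = 50, Σy = 28, Σxy = 193, Σx² = 392
Sxx = Σx² − (Σx)²/n = 392 − 312.5 = 79.5
Sxy = Σxy − (Σx)(Σy)/n = 193 − 175 = 18
b = Sxy/Sxx = 18/79.5 = 0.226415
a = ȳ − b·x̄ = 3.5 − 0.226415·6.25 = 2.084906
ŷ(10) = 2.084906 + 0.226415·10 = 4.349057
residual = y − ŷ = 6 − 4.349057 = 1.650943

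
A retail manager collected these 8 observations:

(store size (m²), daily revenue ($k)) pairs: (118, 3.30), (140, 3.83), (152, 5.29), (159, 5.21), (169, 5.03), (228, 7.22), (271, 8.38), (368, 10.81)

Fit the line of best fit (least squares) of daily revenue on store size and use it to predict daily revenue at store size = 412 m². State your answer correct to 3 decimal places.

12.386

n = 8, Σx = 1605, Σy = 49.07, Σxy = 11303.36, Σx² = 371319
Sxx = Σx² − (Σx)²/n = 371319 − 322003.125 = 49315.875
Sxy = Σxy − (Σx)(Σy)/n = 11303.36 − 9844.66875 = 1458.69125
b = Sxy/Sxx = 1458.69125/49315.875 = 0.029579
a = ȳ − b·x̄ = 6.13375 − 0.029579·200.625 = 0.199557
ŷ(412) = a + b·412 = 0.199557 + 0.029579·412 = 12.385912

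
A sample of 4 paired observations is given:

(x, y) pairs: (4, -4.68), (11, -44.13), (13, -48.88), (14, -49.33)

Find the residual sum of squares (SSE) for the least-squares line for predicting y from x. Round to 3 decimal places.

n = 4, Σx = 42, Σy = -147.02, Σxy = -1830.21, Σx² = 502, Σy² = 6792.0626
Sxx = Σx² − (Σx)²/n = 502 − 441 = 61
Sxy = Σxy − (Σx)(Σy)/n = -1830.21 − (-1543.71) = -286.5
Syy = Σy² − (Σy)²/n = 6792.0626 − 5403.7201 = 1388.3425
b = Sxy/Sxx = -286.5/61 = -4.696721
SSE = Syy − b·Sxy = 1388.3425 − (-4.696721)·(-286.5) = 42.731844

42.732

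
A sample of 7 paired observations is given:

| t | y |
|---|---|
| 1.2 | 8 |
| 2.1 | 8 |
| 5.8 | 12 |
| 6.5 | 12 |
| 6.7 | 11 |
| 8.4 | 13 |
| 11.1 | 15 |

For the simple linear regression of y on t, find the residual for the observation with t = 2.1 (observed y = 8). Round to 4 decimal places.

-0.4608

n = 7, Σx = 41.8, Σy = 79, Σxy = 523.4, Σx² = 320.4
Sxx = Σx² − (Σx)²/n = 320.4 − 249.605714 = 70.794286
Sxy = Σxy − (Σx)(Σy)/n = 523.4 − 471.742857 = 51.657143
b = Sxy/Sxx = 51.657143/70.794286 = 0.729680
a = ȳ − b·x̄ = 11.285714 − 0.729680·5.971429 = 6.928485
ŷ(2.1) = 6.928485 + 0.729680·2.1 = 8.460812
residual = y − ŷ = 8 − 8.460812 = -0.460812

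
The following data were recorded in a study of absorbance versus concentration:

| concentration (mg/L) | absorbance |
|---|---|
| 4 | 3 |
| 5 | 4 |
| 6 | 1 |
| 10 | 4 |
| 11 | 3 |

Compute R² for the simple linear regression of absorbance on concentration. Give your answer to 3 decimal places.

n = 5, Σx = 36, Σy = 15, Σxy = 111, Σx² = 298, Σy² = 51
Sxx = Σx² − (Σx)²/n = 298 − 259.2 = 38.8
Sxy = Σxy − (Σx)(Σy)/n = 111 − 108 = 3
Syy = Σy² − (Σy)²/n = 51 − 45 = 6
R² = Sxy²/(Sxx·Syy) = (3)²/(38.8·6) = 0.038660

0.039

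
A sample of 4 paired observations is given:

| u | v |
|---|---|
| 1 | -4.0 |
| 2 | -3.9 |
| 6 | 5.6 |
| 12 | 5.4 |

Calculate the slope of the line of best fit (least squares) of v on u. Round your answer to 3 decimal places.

0.941

n = 4, Σx = 21, Σy = 3.1, Σxy = 86.6, Σx² = 185
Sxx = Σx² − (Σx)²/n = 185 − 110.25 = 74.75
Sxy = Σxy − (Σx)(Σy)/n = 86.6 − 16.275 = 70.325
b = Sxy/Sxx = 70.325/74.75 = 0.940803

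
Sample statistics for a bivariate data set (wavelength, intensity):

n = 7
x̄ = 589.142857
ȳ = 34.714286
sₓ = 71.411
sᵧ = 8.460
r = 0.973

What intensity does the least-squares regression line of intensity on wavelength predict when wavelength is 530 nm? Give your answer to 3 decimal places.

b = r · sᵧ/sₓ = 0.973 · 8.46/71.411 = 0.115270
a = ȳ − b·x̄ = 34.714286 − 0.115270·589.142857 = -33.196492
ŷ(530) = a + b·530 = -33.196492 + 0.115270·530 = 27.896861

27.897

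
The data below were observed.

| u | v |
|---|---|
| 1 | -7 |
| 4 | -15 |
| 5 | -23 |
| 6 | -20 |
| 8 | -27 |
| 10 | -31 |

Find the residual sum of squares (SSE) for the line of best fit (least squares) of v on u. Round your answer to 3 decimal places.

23.642

n = 6, Σx = 34, Σy = -123, Σxy = -828, Σx² = 242, Σy² = 2893
Sxx = Σx² − (Σx)²/n = 242 − 192.666667 = 49.333333
Sxy = Σxy − (Σx)(Σy)/n = -828 − (-697) = -131
Syy = Σy² − (Σy)²/n = 2893 − 2521.5 = 371.5
b = Sxy/Sxx = -131/49.333333 = -2.655405
SSE = Syy − b·Sxy = 371.5 − (-2.655405)·(-131) = 23.641892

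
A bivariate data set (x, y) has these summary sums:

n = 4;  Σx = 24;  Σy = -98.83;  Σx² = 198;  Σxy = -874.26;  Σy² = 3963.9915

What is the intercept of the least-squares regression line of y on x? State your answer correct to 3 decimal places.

6.546

Sxx = Σx² − (Σx)²/n = 198 − 144 = 54
Sxy = Σxy − (Σx)(Σy)/n = -874.26 − (-592.98) = -281.28
b = Sxy/Sxx = -281.28/54 = -5.208889
a = ȳ − b·x̄ = -24.7075 − (-5.208889)·6 = 6.545833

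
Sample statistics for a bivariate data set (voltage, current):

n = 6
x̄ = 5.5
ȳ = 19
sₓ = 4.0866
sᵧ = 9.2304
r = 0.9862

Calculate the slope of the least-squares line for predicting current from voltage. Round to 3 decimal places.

2.228

b = r · sᵧ/sₓ = 0.9862 · 9.2304/4.0866 = 2.227529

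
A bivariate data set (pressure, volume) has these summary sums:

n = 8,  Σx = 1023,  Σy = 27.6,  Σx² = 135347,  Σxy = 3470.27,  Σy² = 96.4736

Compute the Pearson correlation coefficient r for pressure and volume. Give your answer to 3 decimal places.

Sxx = Σx² − (Σx)²/n = 135347 − 130816.125 = 4530.875
Sxy = Σxy − (Σx)(Σy)/n = 3470.27 − 3529.35 = -59.08
Syy = Σy² − (Σy)²/n = 96.4736 − 95.22 = 1.2536
r = Sxy/√(Sxx·Syy) = -59.08/√(5679.9049) = -59.08/75.365144 = -0.783917

-0.784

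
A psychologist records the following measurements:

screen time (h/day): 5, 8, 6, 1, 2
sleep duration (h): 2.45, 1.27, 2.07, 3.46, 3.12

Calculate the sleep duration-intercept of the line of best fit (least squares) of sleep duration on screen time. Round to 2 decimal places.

n = 5, Σx = 22, Σy = 12.37, Σxy = 44.53, Σx² = 130
Sxx = Σx² − (Σx)²/n = 130 − 96.8 = 33.2
Sxy = Σxy − (Σx)(Σy)/n = 44.53 − 54.428 = -9.898
b = Sxy/Sxx = -9.898/33.2 = -0.298133
a = ȳ − b·x̄ = 2.474 − (-0.298133)·4.4 = 3.785783

3.79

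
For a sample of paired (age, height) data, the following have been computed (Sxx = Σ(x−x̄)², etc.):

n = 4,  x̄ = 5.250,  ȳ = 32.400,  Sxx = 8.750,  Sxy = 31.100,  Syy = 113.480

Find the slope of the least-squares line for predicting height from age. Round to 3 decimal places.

3.554

b = Sxy/Sxx = 31.1/8.75 = 3.554286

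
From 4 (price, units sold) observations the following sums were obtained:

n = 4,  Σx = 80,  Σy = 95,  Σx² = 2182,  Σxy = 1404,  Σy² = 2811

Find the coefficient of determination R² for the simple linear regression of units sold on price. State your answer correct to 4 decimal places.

Sxx = Σx² − (Σx)²/n = 2182 − 1600 = 582
Sxy = Σxy − (Σx)(Σy)/n = 1404 − 1900 = -496
Syy = Σy² − (Σy)²/n = 2811 − 2256.25 = 554.75
R² = Sxy²/(Sxx·Syy) = (-496)²/(582·554.75) = 0.761979

0.7620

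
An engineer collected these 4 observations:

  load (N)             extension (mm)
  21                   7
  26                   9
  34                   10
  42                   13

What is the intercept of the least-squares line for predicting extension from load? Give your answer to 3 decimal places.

n = 4, Σx = 123, Σy = 39, Σxy = 1267, Σx² = 4037
Sxx = Σx² − (Σx)²/n = 4037 − 3782.25 = 254.75
Sxy = Σxy − (Σx)(Σy)/n = 1267 − 1199.25 = 67.75
b = Sxy/Sxx = 67.75/254.75 = 0.265947
a = ȳ − b·x̄ = 9.75 − 0.265947·30.75 = 1.572130

1.572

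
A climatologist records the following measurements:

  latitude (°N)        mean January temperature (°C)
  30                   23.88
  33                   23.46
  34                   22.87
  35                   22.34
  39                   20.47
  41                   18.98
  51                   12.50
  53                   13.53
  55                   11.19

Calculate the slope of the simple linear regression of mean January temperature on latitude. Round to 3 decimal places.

n = 9, Σx = 371, Σy = 169.22, Σxy = 6596.61, Σx² = 16007
Sxx = Σx² − (Σx)²/n = 16007 − 15293.444444 = 713.555556
Sxy = Σxy − (Σx)(Σy)/n = 6596.61 − 6975.624444 = -379.014444
b = Sxy/Sxx = -379.014444/713.555556 = -0.531163

-0.531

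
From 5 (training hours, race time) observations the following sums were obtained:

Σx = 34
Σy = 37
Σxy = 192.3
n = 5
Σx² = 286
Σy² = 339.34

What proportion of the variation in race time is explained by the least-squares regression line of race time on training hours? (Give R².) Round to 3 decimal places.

Sxx = Σx² − (Σx)²/n = 286 − 231.2 = 54.8
Sxy = Σxy − (Σx)(Σy)/n = 192.3 − 251.6 = -59.3
Syy = Σy² − (Σy)²/n = 339.34 − 273.8 = 65.54
R² = Sxy²/(Sxx·Syy) = (-59.3)²/(54.8·65.54) = 0.979089

0.979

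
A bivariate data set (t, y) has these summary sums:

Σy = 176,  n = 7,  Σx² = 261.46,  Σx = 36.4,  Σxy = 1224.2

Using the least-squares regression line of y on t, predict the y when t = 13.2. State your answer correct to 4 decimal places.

Sxx = Σx² − (Σx)²/n = 261.46 − 189.28 = 72.18
Sxy = Σxy − (Σx)(Σy)/n = 1224.2 − 915.2 = 309
b = Sxy/Sxx = 309/72.18 = 4.280964
a = ȳ − b·x̄ = 25.142857 − 4.280964·5.2 = 2.881843
ŷ(13.2) = a + b·13.2 = 2.881843 + 4.280964·13.2 = 59.390571

59.3906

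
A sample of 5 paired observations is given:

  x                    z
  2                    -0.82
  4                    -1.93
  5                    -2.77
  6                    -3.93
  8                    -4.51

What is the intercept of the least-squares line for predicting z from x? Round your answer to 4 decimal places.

n = 5, Σx = 25, Σy = -13.96, Σxy = -82.87, Σx² = 145
Sxx = Σx² − (Σx)²/n = 145 − 125 = 20
Sxy = Σxy − (Σx)(Σy)/n = -82.87 − (-69.8) = -13.07
b = Sxy/Sxx = -13.07/20 = -0.6535
a = ȳ − b·x̄ = -2.792 − (-0.6535)·5 = 0.4755

0.4755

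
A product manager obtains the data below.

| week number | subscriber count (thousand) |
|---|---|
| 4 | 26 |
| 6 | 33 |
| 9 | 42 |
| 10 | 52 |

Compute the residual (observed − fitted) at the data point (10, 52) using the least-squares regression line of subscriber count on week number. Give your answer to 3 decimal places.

2.780

n = 4, Σx = 29, Σy = 153, Σxy = 1200, Σx² = 233
Sxx = Σx² − (Σx)²/n = 233 − 210.25 = 22.75
Sxy = Σxy − (Σx)(Σy)/n = 1200 − 1109.25 = 90.75
b = Sxy/Sxx = 90.75/22.75 = 3.989011
a = ȳ − b·x̄ = 38.25 − 3.989011·7.25 = 9.329670
ŷ(10) = 9.329670 + 3.989011·10 = 49.219780
residual = y − ŷ = 52 − 49.219780 = 2.780220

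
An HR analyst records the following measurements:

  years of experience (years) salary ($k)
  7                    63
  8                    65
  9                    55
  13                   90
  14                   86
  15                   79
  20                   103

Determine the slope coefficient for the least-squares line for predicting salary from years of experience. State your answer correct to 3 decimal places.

3.362

n = 7, Σx = 86, Σy = 541, Σxy = 7075, Σx² = 1184
Sxx = Σx² − (Σx)²/n = 1184 − 1056.571429 = 127.428571
Sxy = Σxy − (Σx)(Σy)/n = 7075 − 6646.571429 = 428.428571
b = Sxy/Sxx = 428.428571/127.428571 = 3.362108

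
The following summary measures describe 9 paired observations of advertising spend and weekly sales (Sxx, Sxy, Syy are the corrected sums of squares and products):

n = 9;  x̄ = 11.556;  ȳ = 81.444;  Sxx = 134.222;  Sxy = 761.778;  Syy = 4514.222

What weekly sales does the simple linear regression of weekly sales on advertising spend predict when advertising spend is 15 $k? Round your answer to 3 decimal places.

100.990

b = Sxy/Sxx = 761.778/134.222 = 5.675508
a = ȳ − b·x̄ = 81.444 − 5.675508·11.556 = 15.857833
ŷ(15) = a + b·15 = 15.857833 + 5.675508·15 = 100.990449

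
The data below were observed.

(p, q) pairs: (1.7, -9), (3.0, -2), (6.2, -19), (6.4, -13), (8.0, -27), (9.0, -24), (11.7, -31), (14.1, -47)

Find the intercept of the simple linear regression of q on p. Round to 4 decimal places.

2.6638

n = 8, Σx = 60.1, Σy = -172, Σxy = -1679.7, Σx² = 571.99
Sxx = Σx² − (Σx)²/n = 571.99 − 451.50125 = 120.48875
Sxy = Σxy − (Σx)(Σy)/n = -1679.7 − (-1292.15) = -387.55
b = Sxy/Sxx = -387.55/120.48875 = -3.216483
a = ȳ − b·x̄ = -21.5 − (-3.216483)·7.5125 = 2.663828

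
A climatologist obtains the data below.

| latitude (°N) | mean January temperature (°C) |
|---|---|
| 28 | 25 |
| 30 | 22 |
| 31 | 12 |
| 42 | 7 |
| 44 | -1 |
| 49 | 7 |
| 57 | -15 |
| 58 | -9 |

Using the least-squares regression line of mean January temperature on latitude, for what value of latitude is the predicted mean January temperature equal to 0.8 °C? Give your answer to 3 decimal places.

n = 8, Σx = 339, Σy = 48, Σxy = 948, Σx² = 15359
Sxx = Σx² − (Σx)²/n = 15359 − 14365.125 = 993.875
Sxy = Σxy − (Σx)(Σy)/n = 948 − 2034 = -1086
b = Sxy/Sxx = -1086/993.875 = -1.092693
a = ȳ − b·x̄ = 6 − (-1.092693)·42.375 = 52.302855
Set a + b·x = 0.8: x = (0.8 − 52.302855) / (-1.092693) = 47.133886

47.134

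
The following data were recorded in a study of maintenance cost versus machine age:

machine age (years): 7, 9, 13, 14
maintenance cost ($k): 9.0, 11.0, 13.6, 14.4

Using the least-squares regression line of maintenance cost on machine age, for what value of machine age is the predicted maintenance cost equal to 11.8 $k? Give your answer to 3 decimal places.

10.482

n = 4, Σx = 43, Σy = 48, Σxy = 540.4, Σx² = 495
Sxx = Σx² − (Σx)²/n = 495 − 462.25 = 32.75
Sxy = Σxy − (Σx)(Σy)/n = 540.4 − 516 = 24.4
b = Sxy/Sxx = 24.4/32.75 = 0.745038
a = ȳ − b·x̄ = 12 − 0.745038·10.75 = 3.990840
Set a + b·x = 11.8: x = (11.8 − 3.990840) / 0.745038 = 10.481557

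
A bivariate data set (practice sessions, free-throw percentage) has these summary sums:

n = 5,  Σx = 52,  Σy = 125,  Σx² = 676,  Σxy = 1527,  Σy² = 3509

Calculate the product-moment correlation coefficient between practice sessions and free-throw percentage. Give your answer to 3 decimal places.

0.996

Sxx = Σx² − (Σx)²/n = 676 − 540.8 = 135.2
Sxy = Σxy − (Σx)(Σy)/n = 1527 − 1300 = 227
Syy = Σy² − (Σy)²/n = 3509 − 3125 = 384
r = Sxy/√(Sxx·Syy) = 227/√(51916.8) = 227/227.852584 = 0.996258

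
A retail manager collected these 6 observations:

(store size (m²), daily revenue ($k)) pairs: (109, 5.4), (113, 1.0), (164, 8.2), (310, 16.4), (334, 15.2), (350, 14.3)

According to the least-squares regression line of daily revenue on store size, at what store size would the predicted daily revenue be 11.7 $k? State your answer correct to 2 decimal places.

261.53

n = 6, Σx = 1380, Σy = 60.5, Σxy = 17212.2, Σx² = 381702
Sxx = Σx² − (Σx)²/n = 381702 − 317400 = 64302
Sxy = Σxy − (Σx)(Σy)/n = 17212.2 − 13915 = 3297.2
b = Sxy/Sxx = 3297.2/64302 = 0.051277
a = ȳ − b·x̄ = 10.083333 − 0.051277·230 = -1.710328
Set a + b·x = 11.7: x = (11.7 − (-1.710328)) / 0.051277 = 261.528236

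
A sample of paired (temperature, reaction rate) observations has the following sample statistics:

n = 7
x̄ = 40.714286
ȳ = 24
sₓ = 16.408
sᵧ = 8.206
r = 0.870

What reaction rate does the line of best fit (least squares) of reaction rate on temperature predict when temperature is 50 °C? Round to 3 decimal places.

b = r · sᵧ/sₓ = 0.87 · 8.206/16.408 = 0.435106
a = ȳ − b·x̄ = 24 − 0.435106·40.714286 = 6.284968
ŷ(50) = a + b·50 = 6.284968 + 0.435106·50 = 28.040270

28.040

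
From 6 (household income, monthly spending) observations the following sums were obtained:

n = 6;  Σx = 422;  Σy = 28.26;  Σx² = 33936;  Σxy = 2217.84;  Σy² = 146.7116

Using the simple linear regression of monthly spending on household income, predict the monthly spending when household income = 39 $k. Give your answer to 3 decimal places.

3.015

Sxx = Σx² − (Σx)²/n = 33936 − 29680.666667 = 4255.333333
Sxy = Σxy − (Σx)(Σy)/n = 2217.84 − 1987.62 = 230.22
b = Sxy/Sxx = 230.22/4255.333333 = 0.054102
a = ȳ − b·x̄ = 4.71 − 0.054102·70.333333 = 0.904860
ŷ(39) = a + b·39 = 0.904860 + 0.054102·39 = 3.014819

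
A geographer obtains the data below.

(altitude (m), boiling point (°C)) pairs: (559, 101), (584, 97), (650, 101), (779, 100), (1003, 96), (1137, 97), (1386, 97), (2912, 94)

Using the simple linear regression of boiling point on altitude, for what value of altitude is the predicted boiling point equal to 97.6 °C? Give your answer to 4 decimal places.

n = 8, Σx = 9010, Σy = 783, Σxy = 871404, Σx² = 14382396
Sxx = Σx² − (Σx)²/n = 14382396 − 10147512.5 = 4234883.5
Sxy = Σxy − (Σx)(Σy)/n = 871404 − 881853.75 = -10449.75
b = Sxy/Sxx = -10449.75/4234883.5 = -0.002468
a = ȳ − b·x̄ = 97.875 − (-0.002468)·1126.25 = 100.654068
Set a + b·x = 97.6: x = (97.6 − 100.654068) / (-0.002468) = 1237.696969

1237.6970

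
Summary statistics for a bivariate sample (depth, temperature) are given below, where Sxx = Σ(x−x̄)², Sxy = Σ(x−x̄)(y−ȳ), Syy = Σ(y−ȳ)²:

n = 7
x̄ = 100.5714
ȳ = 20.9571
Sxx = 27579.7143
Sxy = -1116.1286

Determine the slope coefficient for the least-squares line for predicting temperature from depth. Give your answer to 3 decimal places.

b = Sxy/Sxx = -1116.1286/27579.7143 = -0.040469

-0.040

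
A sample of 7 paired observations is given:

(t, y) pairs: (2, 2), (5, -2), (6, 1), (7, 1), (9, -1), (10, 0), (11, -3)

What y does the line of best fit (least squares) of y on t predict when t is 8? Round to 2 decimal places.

-0.59

n = 7, Σx = 50, Σy = -2, Σxy = -35, Σx² = 416
Sxx = Σx² − (Σx)²/n = 416 − 357.142857 = 58.857143
Sxy = Σxy − (Σx)(Σy)/n = -35 − (-14.285714) = -20.714286
b = Sxy/Sxx = -20.714286/58.857143 = -0.351942
a = ȳ − b·x̄ = -0.285714 − (-0.351942)·7.142857 = 2.228155
ŷ(8) = a + b·8 = 2.228155 + (-0.351942)·8 = -0.587379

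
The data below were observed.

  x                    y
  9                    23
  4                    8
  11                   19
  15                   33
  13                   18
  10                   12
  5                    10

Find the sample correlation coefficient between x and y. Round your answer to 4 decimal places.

n = 7, Σx = 67, Σy = 123, Σxy = 1347, Σx² = 737, Σy² = 2611
Sxx = Σx² − (Σx)²/n = 737 − 641.285714 = 95.714286
Sxy = Σxy − (Σx)(Σy)/n = 1347 − 1177.285714 = 169.714286
Syy = Σy² − (Σy)²/n = 2611 − 2161.285714 = 449.714286
r = Sxy/√(Sxx·Syy) = 169.714286/√(43044.081633) = 169.714286/207.470677 = 0.818016

0.8180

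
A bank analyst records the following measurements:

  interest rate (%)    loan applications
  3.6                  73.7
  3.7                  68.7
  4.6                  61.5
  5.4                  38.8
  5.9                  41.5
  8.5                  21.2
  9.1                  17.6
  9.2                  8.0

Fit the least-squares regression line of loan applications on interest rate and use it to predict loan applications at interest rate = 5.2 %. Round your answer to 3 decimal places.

52.096

n = 8, Σx = 50, Σy = 331, Σxy = 1670.74, Σx² = 351.48
Sxx = Σx² − (Σx)²/n = 351.48 − 312.5 = 38.98
Sxy = Σxy − (Σx)(Σy)/n = 1670.74 − 2068.75 = -398.01
b = Sxy/Sxx = -398.01/38.98 = -10.210621
a = ȳ − b·x̄ = 41.375 − (-10.210621)·6.25 = 105.191380
ŷ(5.2) = a + b·5.2 = 105.191380 + (-10.210621)·5.2 = 52.096152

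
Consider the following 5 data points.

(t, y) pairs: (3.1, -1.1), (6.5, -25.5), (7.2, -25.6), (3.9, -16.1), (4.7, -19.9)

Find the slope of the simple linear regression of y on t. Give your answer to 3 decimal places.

n = 5, Σx = 25.4, Σy = -88.2, Σxy = -509.8, Σx² = 141
Sxx = Σx² − (Σx)²/n = 141 − 129.032 = 11.968
Sxy = Σxy − (Σx)(Σy)/n = -509.8 − (-448.056) = -61.744
b = Sxy/Sxx = -61.744/11.968 = -5.159091

-5.159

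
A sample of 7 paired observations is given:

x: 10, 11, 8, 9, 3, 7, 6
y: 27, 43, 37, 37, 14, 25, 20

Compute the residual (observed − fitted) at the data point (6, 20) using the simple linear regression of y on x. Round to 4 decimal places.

-3.3553

n = 7, Σx = 54, Σy = 203, Σxy = 1709, Σx² = 460
Sxx = Σx² − (Σx)²/n = 460 − 416.571429 = 43.428571
Sxy = Σxy − (Σx)(Σy)/n = 1709 − 1566 = 143
b = Sxy/Sxx = 143/43.428571 = 3.292763
a = ȳ − b·x̄ = 29 − 3.292763·7.714286 = 3.598684
ŷ(6) = 3.598684 + 3.292763·6 = 23.355263
residual = y − ŷ = 20 − 23.355263 = -3.355263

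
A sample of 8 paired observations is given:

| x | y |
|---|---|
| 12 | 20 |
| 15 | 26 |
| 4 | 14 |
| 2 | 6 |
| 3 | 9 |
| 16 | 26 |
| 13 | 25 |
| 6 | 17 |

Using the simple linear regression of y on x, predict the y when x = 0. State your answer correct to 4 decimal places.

6.2856

n = 8, Σx = 71, Σy = 143, Σxy = 1568, Σx² = 859
Sxx = Σx² − (Σx)²/n = 859 − 630.125 = 228.875
Sxy = Σxy − (Σx)(Σy)/n = 1568 − 1269.125 = 298.875
b = Sxy/Sxx = 298.875/228.875 = 1.305844
a = ȳ − b·x̄ = 17.875 − 1.305844·8.875 = 6.285636
ŷ(0) = a + b·0 = 6.285636 + 1.305844·0 = 6.285636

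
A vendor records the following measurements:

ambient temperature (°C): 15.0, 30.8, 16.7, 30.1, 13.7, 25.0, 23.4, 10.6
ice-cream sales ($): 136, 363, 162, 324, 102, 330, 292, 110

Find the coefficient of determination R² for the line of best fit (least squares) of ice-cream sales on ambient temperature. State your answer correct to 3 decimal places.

0.937

n = 8, Σx = 165.3, Σy = 1819, Σxy = 43324.4, Σx² = 3831.15, Σy² = 498153
Sxx = Σx² − (Σx)²/n = 3831.15 − 3415.51125 = 415.63875
Sxy = Σxy − (Σx)(Σy)/n = 43324.4 − 37585.0875 = 5739.3125
Syy = Σy² − (Σy)²/n = 498153 − 413595.125 = 84557.875
R² = Sxy²/(Sxx·Syy) = (5739.3125)²/(415.63875·84557.875) = 0.937237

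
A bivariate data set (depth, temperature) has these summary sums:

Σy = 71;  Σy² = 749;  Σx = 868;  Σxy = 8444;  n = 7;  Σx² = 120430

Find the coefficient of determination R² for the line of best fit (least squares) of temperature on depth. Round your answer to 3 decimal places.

Sxx = Σx² − (Σx)²/n = 120430 − 107632 = 12798
Sxy = Σxy − (Σx)(Σy)/n = 8444 − 8804 = -360
Syy = Σy² − (Σy)²/n = 749 − 720.142857 = 28.857143
R² = Sxy²/(Sxx·Syy) = (-360)²/(12798·28.857143) = 0.350921

0.351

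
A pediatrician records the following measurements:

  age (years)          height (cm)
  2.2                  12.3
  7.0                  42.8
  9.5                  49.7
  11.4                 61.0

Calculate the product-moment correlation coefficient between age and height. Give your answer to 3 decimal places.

n = 4, Σx = 30.1, Σy = 165.8, Σxy = 1494.21, Σx² = 274.05, Σy² = 8174.22
Sxx = Σx² − (Σx)²/n = 274.05 − 226.5025 = 47.5475
Sxy = Σxy − (Σx)(Σy)/n = 1494.21 − 1247.645 = 246.565
Syy = Σy² − (Σy)²/n = 8174.22 − 6872.41 = 1301.81
r = Sxy/√(Sxx·Syy) = 246.565/√(61897.810975) = 246.565/248.792707 = 0.991046

0.991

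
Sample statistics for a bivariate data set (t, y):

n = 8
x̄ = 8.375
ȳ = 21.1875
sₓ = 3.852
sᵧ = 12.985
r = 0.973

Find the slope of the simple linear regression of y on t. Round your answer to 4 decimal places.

3.2800

b = r · sᵧ/sₓ = 0.973 · 12.985/3.852 = 3.279960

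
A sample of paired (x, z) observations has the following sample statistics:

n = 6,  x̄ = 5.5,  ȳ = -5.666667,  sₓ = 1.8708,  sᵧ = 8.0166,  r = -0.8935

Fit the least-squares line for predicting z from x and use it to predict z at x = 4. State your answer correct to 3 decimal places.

0.076

b = r · sᵧ/sₓ = -0.8935 · 8.0166/1.8708 = -3.828754
a = ȳ − b·x̄ = -5.666667 − (-3.828754)·5.5 = 15.391477
ŷ(4) = a + b·4 = 15.391477 + (-3.828754)·4 = 0.076463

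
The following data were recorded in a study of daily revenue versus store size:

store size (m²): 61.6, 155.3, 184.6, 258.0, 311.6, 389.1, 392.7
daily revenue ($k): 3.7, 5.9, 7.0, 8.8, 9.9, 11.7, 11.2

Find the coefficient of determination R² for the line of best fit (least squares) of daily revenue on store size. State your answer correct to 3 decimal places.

n = 7, Σx = 1752.9, Σy = 58.2, Σxy = 16742.34, Σx² = 531260.47, Σy² = 535.28
Sxx = Σx² − (Σx)²/n = 531260.47 − 438951.201429 = 92309.268571
Sxy = Σxy − (Σx)(Σy)/n = 16742.34 − 14574.111429 = 2168.228571
Syy = Σy² − (Σy)²/n = 535.28 − 483.891429 = 51.388571
R² = Sxy²/(Sxx·Syy) = (2168.228571)²/(92309.268571·51.388571) = 0.991056

0.991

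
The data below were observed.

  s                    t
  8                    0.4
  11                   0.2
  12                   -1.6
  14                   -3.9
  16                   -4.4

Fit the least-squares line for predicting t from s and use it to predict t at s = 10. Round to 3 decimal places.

-0.345

n = 5, Σx = 61, Σy = -9.3, Σxy = -138.8, Σx² = 781
Sxx = Σx² − (Σx)²/n = 781 − 744.2 = 36.8
Sxy = Σxy − (Σx)(Σy)/n = -138.8 − (-113.46) = -25.34
b = Sxy/Sxx = -25.34/36.8 = -0.688587
a = ȳ − b·x̄ = -1.86 − (-0.688587)·12.2 = 6.540761
ŷ(10) = a + b·10 = 6.540761 + (-0.688587)·10 = -0.345109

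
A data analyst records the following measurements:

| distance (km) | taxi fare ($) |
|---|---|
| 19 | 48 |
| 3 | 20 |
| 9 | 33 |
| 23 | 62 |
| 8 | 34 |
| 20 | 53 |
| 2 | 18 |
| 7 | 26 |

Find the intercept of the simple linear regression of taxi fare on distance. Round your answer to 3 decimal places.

n = 8, Σx = 91, Σy = 294, Σxy = 4245, Σx² = 1497
Sxx = Σx² − (Σx)²/n = 1497 − 1035.125 = 461.875
Sxy = Σxy − (Σx)(Σy)/n = 4245 − 3344.25 = 900.75
b = Sxy/Sxx = 900.75/461.875 = 1.950203
a = ȳ − b·x̄ = 36.75 − 1.950203·11.375 = 14.566441

14.566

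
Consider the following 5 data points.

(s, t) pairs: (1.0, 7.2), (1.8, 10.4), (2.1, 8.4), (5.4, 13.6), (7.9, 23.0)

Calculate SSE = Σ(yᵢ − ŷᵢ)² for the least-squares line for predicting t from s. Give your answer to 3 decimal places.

n = 5, Σx = 18.2, Σy = 62.6, Σxy = 298.7, Σx² = 100.22, Σy² = 944.52
Sxx = Σx² − (Σx)²/n = 100.22 − 66.248 = 33.972
Sxy = Σxy − (Σx)(Σy)/n = 298.7 − 227.864 = 70.836
Syy = Σy² − (Σy)²/n = 944.52 − 783.752 = 160.768
b = Sxy/Sxx = 70.836/33.972 = 2.085129
SSE = Syy − b·Sxy = 160.768 − 2.085129·70.836 = 13.065807

13.066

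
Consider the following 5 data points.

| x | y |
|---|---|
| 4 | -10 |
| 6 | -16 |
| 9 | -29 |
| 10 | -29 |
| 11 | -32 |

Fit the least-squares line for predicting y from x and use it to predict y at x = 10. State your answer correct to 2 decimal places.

-29.73

n = 5, Σx = 40, Σy = -116, Σxy = -1039, Σx² = 354
Sxx = Σx² − (Σx)²/n = 354 − 320 = 34
Sxy = Σxy − (Σx)(Σy)/n = -1039 − (-928) = -111
b = Sxy/Sxx = -111/34 = -3.264706
a = ȳ − b·x̄ = -23.2 − (-3.264706)·8 = 2.917647
ŷ(10) = a + b·10 = 2.917647 + (-3.264706)·10 = -29.729412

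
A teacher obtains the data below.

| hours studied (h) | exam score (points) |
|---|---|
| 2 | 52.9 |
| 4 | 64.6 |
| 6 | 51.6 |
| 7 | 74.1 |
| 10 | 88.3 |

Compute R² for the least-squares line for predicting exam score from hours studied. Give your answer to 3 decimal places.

n = 5, Σx = 29, Σy = 331.5, Σxy = 2075.5, Σx² = 205, Σy² = 22921.83
Sxx = Σx² − (Σx)²/n = 205 − 168.2 = 36.8
Sxy = Σxy − (Σx)(Σy)/n = 2075.5 − 1922.7 = 152.8
Syy = Σy² − (Σy)²/n = 22921.83 − 21978.45 = 943.38
R² = Sxy²/(Sxx·Syy) = (152.8)²/(36.8·943.38) = 0.672531

0.673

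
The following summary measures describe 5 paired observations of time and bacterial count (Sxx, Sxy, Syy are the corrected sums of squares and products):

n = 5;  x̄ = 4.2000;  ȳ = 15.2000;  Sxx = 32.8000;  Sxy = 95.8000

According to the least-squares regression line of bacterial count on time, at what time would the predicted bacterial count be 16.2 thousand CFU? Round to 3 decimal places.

b = Sxy/Sxx = 95.8/32.8 = 2.920732
a = ȳ − b·x̄ = 15.2 − 2.920732·4.2 = 2.932927
Set a + b·x = 16.2: x = (16.2 − 2.932927) / 2.920732 = 4.542380

4.542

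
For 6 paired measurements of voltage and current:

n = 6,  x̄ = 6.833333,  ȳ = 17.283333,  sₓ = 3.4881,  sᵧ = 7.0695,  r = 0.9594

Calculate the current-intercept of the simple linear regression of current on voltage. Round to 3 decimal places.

3.996

b = r · sᵧ/sₓ = 0.9594 · 7.0695/3.4881 = 1.944462
a = ȳ − b·x̄ = 17.283333 − 1.944462·6.833333 = 3.996176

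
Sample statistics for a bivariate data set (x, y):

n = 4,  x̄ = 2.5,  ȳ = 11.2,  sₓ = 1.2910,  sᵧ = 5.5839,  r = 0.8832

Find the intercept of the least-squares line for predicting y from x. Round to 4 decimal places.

b = r · sᵧ/sₓ = 0.8832 · 5.5839/1.291 = 3.820062
a = ȳ − b·x̄ = 11.2 − 3.820062·2.5 = 1.649844

1.6498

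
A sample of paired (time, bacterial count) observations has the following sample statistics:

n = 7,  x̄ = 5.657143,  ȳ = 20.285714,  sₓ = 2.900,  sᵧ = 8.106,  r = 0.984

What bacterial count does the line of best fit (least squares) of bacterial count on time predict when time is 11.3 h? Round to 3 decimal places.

b = r · sᵧ/sₓ = 0.984 · 8.106/2.9 = 2.750450
a = ȳ − b·x̄ = 20.285714 − 2.750450·5.657143 = 4.726027
ŷ(11.3) = a + b·11.3 = 4.726027 + 2.750450·11.3 = 35.806108

35.806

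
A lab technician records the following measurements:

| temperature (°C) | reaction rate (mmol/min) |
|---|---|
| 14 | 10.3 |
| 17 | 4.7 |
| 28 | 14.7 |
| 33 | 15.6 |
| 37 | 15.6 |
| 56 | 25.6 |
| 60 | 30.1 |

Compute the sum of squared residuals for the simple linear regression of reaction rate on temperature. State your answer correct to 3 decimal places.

34.074

n = 7, Σx = 245, Σy = 116.6, Σxy = 4967.3, Σx² = 10463, Σy² = 2392.36
Sxx = Σx² − (Σx)²/n = 10463 − 8575 = 1888
Sxy = Σxy − (Σx)(Σy)/n = 4967.3 − 4081 = 886.3
Syy = Σy² − (Σy)²/n = 2392.36 − 1942.222857 = 450.137143
b = Sxy/Sxx = 886.3/1888 = 0.469439
SSE = Syy − b·Sxy = 450.137143 − 0.469439·886.3 = 34.073748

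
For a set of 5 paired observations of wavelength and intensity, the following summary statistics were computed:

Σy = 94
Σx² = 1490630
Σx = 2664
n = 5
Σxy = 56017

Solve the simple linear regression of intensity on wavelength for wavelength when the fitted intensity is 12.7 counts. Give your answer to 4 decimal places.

459.5535

Sxx = Σx² − (Σx)²/n = 1490630 − 1419379.2 = 71250.8
Sxy = Σxy − (Σx)(Σy)/n = 56017 − 50083.2 = 5933.8
b = Sxy/Sxx = 5933.8/71250.8 = 0.083280
a = ȳ − b·x̄ = 18.8 − 0.083280·532.8 = -25.571834
Set a + b·x = 12.7: x = (12.7 − (-25.571834)) / 0.083280 = 459.553534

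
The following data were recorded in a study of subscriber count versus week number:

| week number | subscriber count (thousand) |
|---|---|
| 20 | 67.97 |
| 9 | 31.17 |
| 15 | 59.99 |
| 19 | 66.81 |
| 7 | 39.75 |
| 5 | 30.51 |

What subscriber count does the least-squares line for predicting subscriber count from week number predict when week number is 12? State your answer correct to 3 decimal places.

n = 6, Σx = 75, Σy = 296.2, Σxy = 4239.97, Σx² = 1141
Sxx = Σx² − (Σx)²/n = 1141 − 937.5 = 203.5
Sxy = Σxy − (Σx)(Σy)/n = 4239.97 − 3702.5 = 537.47
b = Sxy/Sxx = 537.47/203.5 = 2.641130
a = ȳ − b·x̄ = 49.366667 − 2.641130·12.5 = 16.352539
ŷ(12) = a + b·12 = 16.352539 + 2.641130·12 = 48.046102

48.046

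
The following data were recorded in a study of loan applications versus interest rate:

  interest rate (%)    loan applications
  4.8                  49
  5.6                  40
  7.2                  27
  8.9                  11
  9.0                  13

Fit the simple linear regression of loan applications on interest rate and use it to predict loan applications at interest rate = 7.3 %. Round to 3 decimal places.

26.257

n = 5, Σx = 35.5, Σy = 140, Σxy = 868.5, Σx² = 266.45
Sxx = Σx² − (Σx)²/n = 266.45 − 252.05 = 14.4
Sxy = Σxy − (Σx)(Σy)/n = 868.5 − 994 = -125.5
b = Sxy/Sxx = -125.5/14.4 = -8.715278
a = ȳ − b·x̄ = 28 − (-8.715278)·7.1 = 89.878472
ŷ(7.3) = a + b·7.3 = 89.878472 + (-8.715278)·7.3 = 26.256944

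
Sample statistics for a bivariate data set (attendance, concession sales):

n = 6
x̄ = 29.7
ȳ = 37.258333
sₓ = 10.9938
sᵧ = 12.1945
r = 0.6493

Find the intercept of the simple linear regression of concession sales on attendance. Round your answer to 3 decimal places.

15.868

b = r · sᵧ/sₓ = 0.6493 · 12.1945/10.9938 = 0.720214
a = ȳ − b·x̄ = 37.258333 − 0.720214·29.7 = 15.867977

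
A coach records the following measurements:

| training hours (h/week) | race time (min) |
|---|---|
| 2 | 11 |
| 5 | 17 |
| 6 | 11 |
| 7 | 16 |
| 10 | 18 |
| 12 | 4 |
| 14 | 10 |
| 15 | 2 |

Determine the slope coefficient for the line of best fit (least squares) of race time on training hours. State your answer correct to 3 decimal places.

-0.718

n = 8, Σx = 71, Σy = 89, Σxy = 683, Σx² = 779
Sxx = Σx² − (Σx)²/n = 779 − 630.125 = 148.875
Sxy = Σxy − (Σx)(Σy)/n = 683 − 789.875 = -106.875
b = Sxy/Sxx = -106.875/148.875 = -0.717884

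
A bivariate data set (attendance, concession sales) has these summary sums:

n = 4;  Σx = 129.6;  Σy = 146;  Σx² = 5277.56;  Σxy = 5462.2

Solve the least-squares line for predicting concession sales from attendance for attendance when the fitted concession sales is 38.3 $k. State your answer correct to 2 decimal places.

Sxx = Σx² − (Σx)²/n = 5277.56 − 4199.04 = 1078.52
Sxy = Σxy − (Σx)(Σy)/n = 5462.2 − 4730.4 = 731.8
b = Sxy/Sxx = 731.8/1078.52 = 0.678522
a = ȳ − b·x̄ = 36.5 − 0.678522·32.4 = 14.515874
Set a + b·x = 38.3: x = (38.3 − 14.515874) / 0.678522 = 35.052823

35.05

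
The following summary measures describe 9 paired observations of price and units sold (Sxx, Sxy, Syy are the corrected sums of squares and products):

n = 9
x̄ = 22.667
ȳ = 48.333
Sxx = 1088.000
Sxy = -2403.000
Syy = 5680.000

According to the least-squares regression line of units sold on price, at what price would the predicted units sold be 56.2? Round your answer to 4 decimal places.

b = Sxy/Sxx = -2403/1088 = -2.208640
a = ȳ − b·x̄ = 48.333 − (-2.208640)·22.667 = 98.396236
Set a + b·x = 56.2: x = (56.2 − 98.396236) / (-2.208640) = 19.105079

19.1051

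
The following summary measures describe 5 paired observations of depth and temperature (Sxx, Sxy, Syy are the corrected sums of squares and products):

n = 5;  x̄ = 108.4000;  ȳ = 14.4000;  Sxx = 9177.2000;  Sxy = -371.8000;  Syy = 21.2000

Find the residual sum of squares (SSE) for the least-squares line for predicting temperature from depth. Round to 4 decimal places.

6.1371

b = Sxy/Sxx = -371.8/9177.2 = -0.040513
SSE = Syy − b·Sxy = 21.2 − (-0.040513)·(-371.8) = 6.137101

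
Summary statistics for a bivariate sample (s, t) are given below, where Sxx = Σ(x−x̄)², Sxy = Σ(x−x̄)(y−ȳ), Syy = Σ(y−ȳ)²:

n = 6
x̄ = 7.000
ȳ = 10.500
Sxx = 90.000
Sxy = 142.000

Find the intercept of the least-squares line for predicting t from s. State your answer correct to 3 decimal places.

-0.544

b = Sxy/Sxx = 142/90 = 1.577778
a = ȳ − b·x̄ = 10.5 − 1.577778·7 = -0.544444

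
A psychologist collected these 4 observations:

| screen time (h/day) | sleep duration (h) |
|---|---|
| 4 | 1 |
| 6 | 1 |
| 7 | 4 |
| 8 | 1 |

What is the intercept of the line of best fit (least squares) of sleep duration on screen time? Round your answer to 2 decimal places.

n = 4, Σx = 25, Σy = 7, Σxy = 46, Σx² = 165
Sxx = Σx² − (Σx)²/n = 165 − 156.25 = 8.75
Sxy = Σxy − (Σx)(Σy)/n = 46 − 43.75 = 2.25
b = Sxy/Sxx = 2.25/8.75 = 0.257143
a = ȳ − b·x̄ = 1.75 − 0.257143·6.25 = 0.142857

0.14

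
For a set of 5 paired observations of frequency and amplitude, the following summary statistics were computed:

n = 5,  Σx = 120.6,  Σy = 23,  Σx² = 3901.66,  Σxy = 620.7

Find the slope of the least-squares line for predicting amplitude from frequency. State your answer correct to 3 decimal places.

0.066

Sxx = Σx² − (Σx)²/n = 3901.66 − 2908.872 = 992.788
Sxy = Σxy − (Σx)(Σy)/n = 620.7 − 554.76 = 65.94
b = Sxy/Sxx = 65.94/992.788 = 0.066419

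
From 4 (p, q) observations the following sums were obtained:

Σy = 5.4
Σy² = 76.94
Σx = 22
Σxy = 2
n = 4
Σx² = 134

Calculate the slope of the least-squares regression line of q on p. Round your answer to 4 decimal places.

Sxx = Σx² − (Σx)²/n = 134 − 121 = 13
Sxy = Σxy − (Σx)(Σy)/n = 2 − 29.7 = -27.7
b = Sxy/Sxx = -27.7/13 = -2.130769

-2.1308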